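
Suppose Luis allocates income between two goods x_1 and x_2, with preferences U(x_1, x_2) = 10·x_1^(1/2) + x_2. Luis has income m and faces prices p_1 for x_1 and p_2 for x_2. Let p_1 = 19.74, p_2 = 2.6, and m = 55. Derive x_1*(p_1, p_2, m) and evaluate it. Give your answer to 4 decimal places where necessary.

x_1* = 0.4337

Thus x_1* = (5·p_2/p_1)² — independent of m — with the rest of income spent on x_2.
Plugging in: x_1* = (5·2.6/19.74)² = 0.4337.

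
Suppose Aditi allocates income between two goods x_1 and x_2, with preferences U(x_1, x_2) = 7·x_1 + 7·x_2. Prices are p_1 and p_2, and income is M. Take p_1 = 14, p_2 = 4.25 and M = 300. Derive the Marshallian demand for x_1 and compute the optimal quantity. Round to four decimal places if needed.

Linear utility — the consumer picks whichever good has higher MU/price: 7/14 = 0.5 vs 7/4.25 = 1.6471.
x_2 gives more utility per dollar, so spend all income on x_2: x_2* = M/p_2, x_1* = 0.
Numerically: x_1* = 0, x_2* = 70.5882.

x_1* = 0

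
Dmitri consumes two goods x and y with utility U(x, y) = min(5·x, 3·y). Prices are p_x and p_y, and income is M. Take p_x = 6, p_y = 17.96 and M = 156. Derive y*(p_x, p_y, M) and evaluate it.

y* = 7.2356

Demand: x*(p_x,p_y,M) = 3·M/(3·p_x + 5·p_y), y* = 5·M/(3·p_x + 5·p_y).
Here 3·6 + 5·17.96 = 107.8, giving y* = 7.2356.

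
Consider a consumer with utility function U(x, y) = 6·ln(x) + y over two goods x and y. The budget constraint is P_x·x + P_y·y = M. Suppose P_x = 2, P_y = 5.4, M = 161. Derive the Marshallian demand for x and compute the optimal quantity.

x* = 16.2

Set MRS = P_x/P_y: (6/x)/1 = P_x/P_y.
So x*(P_x,P_y) = 6·P_y/P_x, independent of income; and y* = (M − 6·P_y)/P_y.
At the given prices: x* = 6·5.4/2 = 16.2.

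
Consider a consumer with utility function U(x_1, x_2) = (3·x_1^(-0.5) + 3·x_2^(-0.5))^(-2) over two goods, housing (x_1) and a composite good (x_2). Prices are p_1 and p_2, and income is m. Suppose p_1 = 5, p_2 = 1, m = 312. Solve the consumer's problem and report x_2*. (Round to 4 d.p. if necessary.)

MRS = MU_x_1/MU_x_2 = (x_2/x_1)^(1.5). Set equal to p_1/p_2.
Hence x_2/x_1 = (p_1/p_2)^(1/(1.5)), i.e. raised to the 2/3 power.
With the ratio pinned down, the budget gives x_1* = m/(p_1 + p_2·(x_2/x_1)) and x_2* = (x_2/x_1)·x_1*.
Numerically x_2/x_1 = 2.924018, so x_1* = 312/(5 + 1·2.924018) = 39.374 and x_2* = 2.924018·39.374 = 115.1302.

x_2* = 115.1302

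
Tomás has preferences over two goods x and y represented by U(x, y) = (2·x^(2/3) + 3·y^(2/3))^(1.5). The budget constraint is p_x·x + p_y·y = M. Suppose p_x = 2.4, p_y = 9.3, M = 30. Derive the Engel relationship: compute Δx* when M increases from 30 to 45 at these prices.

From the CES first-order condition, (2/3)·(y/x)^(1/3) = p_x/p_y.
Hence y/x = ((3/2)·p_x/p_y)^(1/(1/3)), i.e. raised to the 3 power.
Substitute y = (y/x)·x into the budget: x* = M/(p_x + p_y·(y/x)).
Numerically y/x = 0.058004, so x* = 30/(2.4 + 9.3·0.058004) = 10.206.
At M' = 45: x* = 15.309. Change: 15.309 − 10.206 = 5.103.

Δx* = 5.103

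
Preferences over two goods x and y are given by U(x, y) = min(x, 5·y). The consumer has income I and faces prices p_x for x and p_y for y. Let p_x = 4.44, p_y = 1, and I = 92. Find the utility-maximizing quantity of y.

y* = 3.9655

With perfect complements, no substitution: consume in ratio x:y = 5:1.
Budget: p_x·x + p_y·(1/5)·x = I, so (5·p_x + p_y)·x = 5·I.
Demand: x*(p_x,p_y,I) = 5·I/(5·p_x + p_y), y* = I/(5·p_x + p_y).
Here 5·4.44 + 1 = 23.2, giving y* = 3.9655.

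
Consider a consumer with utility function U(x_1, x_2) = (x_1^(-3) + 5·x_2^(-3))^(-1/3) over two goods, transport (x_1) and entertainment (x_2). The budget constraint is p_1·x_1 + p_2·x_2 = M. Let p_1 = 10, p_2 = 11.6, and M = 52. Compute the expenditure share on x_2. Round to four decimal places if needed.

share on x_2 = 0.6257

MU_x_1 ∝ x_1^(-4), MU_x_2 ∝ 5·x_2^(-4), so MRS = (1/5)·(x_2/x_1)^(4) = p_1/p_2.
Hence x_2/x_1 = (5·p_1/p_2)^(1/(4)), i.e. raised to the 0.25 power.
Substitute x_2 = (x_2/x_1)·x_1 into the budget: x_1* = M/(p_1 + p_2·(x_2/x_1)).
Numerically x_2/x_1 = 1.440881, so x_1* = 52/(10 + 11.6·1.440881) = 1.9465 and x_2* = 1.440881·1.9465 = 2.8047.
Expenditure on x_2: 11.6·2.8047 = 32.5347; share = 0.6257.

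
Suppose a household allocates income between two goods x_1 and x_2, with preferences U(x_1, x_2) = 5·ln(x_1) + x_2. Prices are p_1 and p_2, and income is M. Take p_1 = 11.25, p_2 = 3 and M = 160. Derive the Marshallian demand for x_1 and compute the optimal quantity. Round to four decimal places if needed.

x_1* = 1.3333

So x_1*(p_1,p_2) = 5·p_2/p_1, independent of income; and x_2* = (M − 5·p_2)/p_2.
At the given prices: x_1* = 5·3/11.25 = 1.3333.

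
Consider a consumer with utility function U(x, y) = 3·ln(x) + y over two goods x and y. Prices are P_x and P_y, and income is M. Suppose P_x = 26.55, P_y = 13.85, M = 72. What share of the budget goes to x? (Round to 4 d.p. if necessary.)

share on x = 0.5771

Set MRS = P_x/P_y: (3/x)/1 = P_x/P_y.
So x*(P_x,P_y) = 3·P_y/P_x, independent of income; and y* = (M − 3·P_y)/P_y.
At the given prices: x* = 3·13.85/26.55 = 1.565, and y* = 2.1986.
Expenditure on x: 26.55·1.565 = 41.55; share = 0.5771.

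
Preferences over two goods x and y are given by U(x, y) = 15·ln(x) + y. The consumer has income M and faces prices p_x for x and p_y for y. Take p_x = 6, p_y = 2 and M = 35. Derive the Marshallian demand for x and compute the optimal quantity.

Set MRS = p_x/p_y: (15/x)/1 = p_x/p_y.
So x*(p_x,p_y) = 15·p_y/p_x, independent of income; and y* = (M − 15·p_y)/p_y.
At the given prices: x* = 15·2/6 = 5.

x* = 5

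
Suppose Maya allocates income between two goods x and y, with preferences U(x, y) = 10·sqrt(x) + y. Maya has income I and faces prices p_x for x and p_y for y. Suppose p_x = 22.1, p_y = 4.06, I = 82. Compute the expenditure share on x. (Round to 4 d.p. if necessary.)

Set MRS = p_x/p_y: 5·x^(−1/2) = p_x/p_y.
Solve: √x = 5·p_y/p_x, so x*(p_x,p_y) = (5·p_y/p_x)², and y* = (I − p_x·x*)/p_y.
Plugging in: x* = (5·4.06/22.1)² = 0.8437, y* = 15.6043.
Expenditure on x: 22.1·0.8437 = 18.6466; share = 0.2274.

share on x = 0.2274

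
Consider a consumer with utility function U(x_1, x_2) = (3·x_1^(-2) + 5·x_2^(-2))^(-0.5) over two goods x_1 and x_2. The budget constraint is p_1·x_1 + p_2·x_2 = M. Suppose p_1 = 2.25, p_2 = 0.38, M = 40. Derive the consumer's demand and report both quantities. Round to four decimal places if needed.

x_1* = 13.0502, x_2* = 27.992

MU_x_1 ∝ 3·x_1^(-3), MU_x_2 ∝ 5·x_2^(-3), so MRS = (3/5)·(x_2/x_1)^(3) = p_1/p_2.
Solve for the ratio: x_2/x_1 = [(5/3)·p_1/p_2]^(1/3).
With the ratio pinned down, the budget gives x_1* = M/(p_1 + p_2·(x_2/x_1)) and x_2* = (x_2/x_1)·x_1*.
Numerically x_2/x_1 = 2.144944, so x_1* = 40/(2.25 + 0.38·2.144944) = 13.0502 and x_2* = 2.144944·13.0502 = 27.992.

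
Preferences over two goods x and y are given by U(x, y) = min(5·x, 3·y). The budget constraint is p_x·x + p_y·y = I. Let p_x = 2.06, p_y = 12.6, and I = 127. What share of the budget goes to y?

Leontief preferences: the optimum is at the kink where x/3 = y/5, i.e. y = (5/3)·x.
Budget: p_x·x + p_y·(5/3)·x = I, so (3·p_x + 5·p_y)·x = 3·I.
Demand: x*(p_x,p_y,I) = 3·I/(3·p_x + 5·p_y), y* = 5·I/(3·p_x + 5·p_y).
Here 3·2.06 + 5·12.6 = 69.18, giving x* = 5.5074 and y* = 9.179.
Expenditure on y: 12.6·9.179 = 115.6548; share = 0.9107.

share on y = 0.9107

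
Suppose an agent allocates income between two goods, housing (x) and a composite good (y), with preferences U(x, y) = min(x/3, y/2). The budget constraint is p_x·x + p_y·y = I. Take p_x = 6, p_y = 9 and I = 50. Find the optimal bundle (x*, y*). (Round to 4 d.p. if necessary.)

With perfect complements, no substitution: consume in ratio x:y = 3:2.
Budget: p_x·x + p_y·(2/3)·x = I, so (3·p_x + 2·p_y)·x = 3·I.
Demand: x*(p_x,p_y,I) = 3·I/(3·p_x + 2·p_y), y* = 2·I/(3·p_x + 2·p_y).
Here 3·6 + 2·9 = 36, giving x* = 4.1667 and y* = 2.7778.

x* = 4.1667, y* = 2.7778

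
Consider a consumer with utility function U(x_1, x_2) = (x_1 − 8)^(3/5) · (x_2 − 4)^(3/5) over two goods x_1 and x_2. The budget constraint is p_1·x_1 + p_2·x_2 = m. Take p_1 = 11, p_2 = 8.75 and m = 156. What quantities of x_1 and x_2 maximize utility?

x_1* = 9.5, x_2* = 5.8857

Let x_1' = x_1−8, x_2' = x_2−4. MRS = x_2'/x_1' = p_1/p_2.
After buying the subsistence bundle (8, 4), a share 0.5 of the remaining income goes to x_1: x_1* = 8 + 0.5·(m − 8p_1 − 4p_2)/p_1.
Discretionary income = 156 − 8·11 − 4·8.75 = 33; x_1* = 8 + 0.5·33/11 = 9.5; x_2* = 4 + 0.5·33/8.75 = 5.8857.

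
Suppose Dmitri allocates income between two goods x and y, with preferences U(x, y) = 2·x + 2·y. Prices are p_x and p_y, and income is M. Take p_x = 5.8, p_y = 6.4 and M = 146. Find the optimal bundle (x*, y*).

Linear utility — the consumer picks whichever good has higher MU/price: 2/5.8 = 0.3448 vs 2/6.4 = 0.3125.
x gives more utility per dollar, so spend all income on x: x* = M/p_x, y* = 0.
Numerically: x* = 25.1724, y* = 0.

x* = 25.1724, y* = 0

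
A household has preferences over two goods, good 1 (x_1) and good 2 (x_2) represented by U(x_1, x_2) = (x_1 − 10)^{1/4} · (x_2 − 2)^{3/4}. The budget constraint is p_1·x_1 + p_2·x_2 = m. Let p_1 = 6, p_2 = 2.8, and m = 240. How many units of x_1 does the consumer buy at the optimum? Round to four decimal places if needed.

Let x_1' = x_1−10, x_2' = x_2−2. MRS = (1/3)·x_2'/x_1' = p_1/p_2.
After buying the subsistence bundle (10, 2), a share 0.25 of the remaining income goes to x_1: x_1* = 10 + 0.25·(m − 10p_1 − 2p_2)/p_1.
Discretionary income = 240 − 10·6 − 2·2.8 = 174.4; x_1* = 10 + 0.25·174.4/6 = 17.2667.

x_1* = 17.2667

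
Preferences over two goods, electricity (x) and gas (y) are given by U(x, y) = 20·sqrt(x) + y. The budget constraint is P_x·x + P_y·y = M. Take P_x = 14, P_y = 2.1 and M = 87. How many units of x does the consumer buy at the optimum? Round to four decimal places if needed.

MU_x = 10/√x, MU_y = 1. Tangency: 10/√x = P_x/P_y.
Thus x* = (10·P_y/P_x)² — independent of M — with the rest of income spent on y.
Plugging in: x* = (10·2.1/14)² = 2.25.

x* = 2.25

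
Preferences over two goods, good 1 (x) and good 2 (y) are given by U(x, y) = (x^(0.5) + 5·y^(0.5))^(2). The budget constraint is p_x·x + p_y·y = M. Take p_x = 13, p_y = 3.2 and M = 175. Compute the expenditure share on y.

share on y = 0.9902

MRS = MU_x/MU_y = (1/5)·(y/x)^(0.5). Set equal to p_x/p_y.
Solve for the ratio: y/x = [5·p_x/p_y]^(2).
Substitute y = (y/x)·x into the budget: x* = M/(p_x + p_y·(y/x)).
Numerically y/x = 412.597656, so x* = 175/(13 + 3.2·412.597656) = 0.1313 and y* = 412.597656·0.1313 = 54.1543.
Expenditure on y: 3.2·54.1543 = 173.2937; share = 0.9902.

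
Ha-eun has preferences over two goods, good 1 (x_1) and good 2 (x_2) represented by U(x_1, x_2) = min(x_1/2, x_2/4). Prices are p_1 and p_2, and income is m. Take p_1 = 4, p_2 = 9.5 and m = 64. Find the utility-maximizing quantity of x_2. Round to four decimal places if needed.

Here 2·4 + 4·9.5 = 46, giving x_2* = 5.5652.

x_2* = 5.5652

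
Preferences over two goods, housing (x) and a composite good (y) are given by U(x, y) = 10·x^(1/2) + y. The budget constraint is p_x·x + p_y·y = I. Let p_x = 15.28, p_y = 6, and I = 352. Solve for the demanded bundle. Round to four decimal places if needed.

x* = 3.8547, y* = 48.8499

Thus x* = (5·p_y/p_x)² — independent of I — with the rest of income spent on y.
Plugging in: x* = (5·6/15.28)² = 3.8547, y* = 48.8499.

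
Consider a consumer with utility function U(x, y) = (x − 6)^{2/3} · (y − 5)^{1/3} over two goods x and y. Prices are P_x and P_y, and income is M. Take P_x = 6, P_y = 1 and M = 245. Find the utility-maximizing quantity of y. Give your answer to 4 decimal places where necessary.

This is Cobb-Douglas in (x−6, y−5): tangency gives 2/3·P_y·(y−5) = 1/3·P_x·(x−6).
After buying the subsistence bundle (6, 5), a share 2/3 of the remaining income goes to x: x* = 6 + 2/3·(M − 6P_x − 5P_y)/P_x.
Discretionary income = 245 − 6·6 − 5·1 = 204; y* = 5 + 1/3·204/1 = 73.

y* = 73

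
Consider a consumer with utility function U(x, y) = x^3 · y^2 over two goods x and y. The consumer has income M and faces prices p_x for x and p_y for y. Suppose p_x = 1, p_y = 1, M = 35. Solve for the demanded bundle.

Tangency: MRS = (3/2)·y/x = p_x/p_y.
So 3·p_y·y = 2·p_x·x; combined with the budget, a share 0.6 of income goes to x.
Demand: x*(p_x,p_y,M) = 0.6·M/p_x and y* = 0.4·M/p_y.
At p_x=1, p_y=1, M=35: x* = 0.6·35/1 = 21, y* = 14.

x* = 21, y* = 14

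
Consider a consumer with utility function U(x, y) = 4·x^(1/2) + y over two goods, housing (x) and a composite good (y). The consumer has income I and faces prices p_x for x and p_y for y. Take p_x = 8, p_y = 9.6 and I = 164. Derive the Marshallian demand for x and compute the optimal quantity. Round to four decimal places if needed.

x* = 5.76

Utility is quasi-linear in y; the FOC for x is 2/√x = p_x/p_y.
Solve: √x = 2·p_y/p_x, so x*(p_x,p_y) = (2·p_y/p_x)², and y* = (I − p_x·x*)/p_y.
Plugging in: x* = (2·9.6/8)² = 5.76.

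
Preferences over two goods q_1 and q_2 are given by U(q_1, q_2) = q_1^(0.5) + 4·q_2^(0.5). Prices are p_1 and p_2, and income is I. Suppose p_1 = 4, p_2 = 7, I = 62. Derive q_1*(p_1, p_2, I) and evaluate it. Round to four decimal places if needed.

Numerically q_2/q_1 = 5.22449, so q_1* = 62/(4 + 7·5.22449) = 1.5282.

q_1* = 1.5282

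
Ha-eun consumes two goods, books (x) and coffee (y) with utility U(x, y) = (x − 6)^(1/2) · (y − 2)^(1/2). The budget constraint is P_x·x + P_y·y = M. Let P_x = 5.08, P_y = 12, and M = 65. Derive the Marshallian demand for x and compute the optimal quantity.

x* = 7.0354

Let x' = x−6, y' = y−2. MRS = y'/x' = P_x/P_y.
After buying the subsistence bundle (6, 2), a share 0.5 of the remaining income goes to x: x* = 6 + 0.5·(M − 6P_x − 2P_y)/P_x.
Discretionary income = 65 − 6·5.08 − 2·12 = 10.52; x* = 6 + 0.5·10.52/5.08 = 7.0354.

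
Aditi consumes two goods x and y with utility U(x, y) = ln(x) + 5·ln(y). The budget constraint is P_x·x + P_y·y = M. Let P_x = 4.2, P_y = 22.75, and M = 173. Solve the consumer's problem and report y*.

Demand: x*(P_x,P_y,M) = 1/6·M/P_x and y* = 5/6·M/P_y.
At P_x=4.2, P_y=22.75, M=173: y* = 5/6·173/22.75 = 6.337.

y* = 6.337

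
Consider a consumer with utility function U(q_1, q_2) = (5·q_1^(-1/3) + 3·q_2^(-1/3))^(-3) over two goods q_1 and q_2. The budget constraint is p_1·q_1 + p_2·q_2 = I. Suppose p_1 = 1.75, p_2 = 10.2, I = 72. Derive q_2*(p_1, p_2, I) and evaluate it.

MRS = MU_q_1/MU_q_2 = (5/3)·(q_2/q_1)^(4/3). Set equal to p_1/p_2.
Hence q_2/q_1 = ((3/5)·p_1/p_2)^(1/(4/3)), i.e. raised to the 0.75 power.
With the ratio pinned down, the budget gives q_1* = I/(p_1 + p_2·(q_2/q_1)) and q_2* = (q_2/q_1)·q_1*.
Numerically q_2/q_1 = 0.181736, so q_1* = 72/(1.75 + 10.2·0.181736) = 19.9794 and q_2* = 0.181736·19.9794 = 3.631.

q_2* = 3.631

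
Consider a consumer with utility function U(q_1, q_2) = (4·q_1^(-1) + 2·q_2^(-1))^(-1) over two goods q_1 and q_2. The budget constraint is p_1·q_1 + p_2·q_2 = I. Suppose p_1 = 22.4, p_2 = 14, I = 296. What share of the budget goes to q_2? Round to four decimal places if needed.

share on q_2 = 0.3586

MRS = MU_q_1/MU_q_2 = 2·(q_2/q_1)^(2). Set equal to p_1/p_2.
Hence q_2/q_1 = ((1/2)·p_1/p_2)^(1/(2)), i.e. raised to the 0.5 power.
Substitute q_2 = (q_2/q_1)·q_1 into the budget: q_1* = I/(p_1 + p_2·(q_2/q_1)).
Numerically q_2/q_1 = 0.894427, so q_1* = 296/(22.4 + 14·0.894427) = 8.476 and q_2* = 0.894427·8.476 = 7.5812.
Expenditure on q_2: 14·7.5812 = 106.1368; share = 0.3586.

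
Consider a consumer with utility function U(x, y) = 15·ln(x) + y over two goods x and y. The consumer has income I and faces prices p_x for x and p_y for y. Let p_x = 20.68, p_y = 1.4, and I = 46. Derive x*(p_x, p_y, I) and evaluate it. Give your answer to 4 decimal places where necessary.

x* = 1.0155

So x*(p_x,p_y) = 15·p_y/p_x, independent of income; and y* = (I − 15·p_y)/p_y.
At the given prices: x* = 15·1.4/20.68 = 1.0155.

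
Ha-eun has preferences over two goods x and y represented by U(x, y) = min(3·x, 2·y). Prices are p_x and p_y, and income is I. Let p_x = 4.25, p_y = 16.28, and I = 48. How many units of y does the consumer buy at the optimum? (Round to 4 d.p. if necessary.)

Leontief preferences: the optimum is at the kink where x/2 = y/3, i.e. y = (3/2)·x.
Budget: p_x·x + p_y·(3/2)·x = I, so (2·p_x + 3·p_y)·x = 2·I.
Demand: x*(p_x,p_y,I) = 2·I/(2·p_x + 3·p_y), y* = 3·I/(2·p_x + 3·p_y).
Here 2·4.25 + 3·16.28 = 57.34, giving y* = 2.5113.

y* = 2.5113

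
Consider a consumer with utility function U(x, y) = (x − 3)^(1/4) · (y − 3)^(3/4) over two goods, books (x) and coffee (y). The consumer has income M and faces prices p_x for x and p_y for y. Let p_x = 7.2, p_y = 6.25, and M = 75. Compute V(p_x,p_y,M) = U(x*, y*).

V = 3.0496

This is Cobb-Douglas in (x−3, y−3): tangency gives 0.25·p_y·(y−3) = 0.75·p_x·(x−3).
After buying the subsistence bundle (3, 3), a share 0.25 of the remaining income goes to x: x* = 3 + 0.25·(M − 3p_x − 3p_y)/p_x.
Discretionary income = 75 − 3·7.2 − 3·6.25 = 34.65; x* = 3 + 0.25·34.65/7.2 = 4.2031; y* = 3 + 0.75·34.65/6.25 = 7.158.
Utility at the optimum: U(4.2031, 7.158) = 3.0496.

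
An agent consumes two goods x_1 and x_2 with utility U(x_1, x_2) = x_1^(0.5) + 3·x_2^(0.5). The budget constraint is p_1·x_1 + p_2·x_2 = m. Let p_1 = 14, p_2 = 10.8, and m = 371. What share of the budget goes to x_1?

With the ratio pinned down, the budget gives x_1* = m/(p_1 + p_2·(x_2/x_1)) and x_2* = (x_2/x_1)·x_1*.
Numerically x_2/x_1 = 15.123457, so x_1* = 371/(14 + 10.8·15.123457) = 2.0921 and x_2* = 15.123457·2.0921 = 31.6399.
Expenditure on x_1: 14·2.0921 = 29.2895; share = 0.0789.

share on x_1 = 0.0789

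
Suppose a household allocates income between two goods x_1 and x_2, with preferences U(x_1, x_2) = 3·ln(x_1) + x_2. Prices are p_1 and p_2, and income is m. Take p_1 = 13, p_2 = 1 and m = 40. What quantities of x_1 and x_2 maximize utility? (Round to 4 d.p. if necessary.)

x_1* = 0.2308, x_2* = 37

Set MRS = p_1/p_2: (3/x_1)/1 = p_1/p_2.
So x_1*(p_1,p_2) = 3·p_2/p_1, independent of income; and x_2* = (m − 3·p_2)/p_2.
At the given prices: x_1* = 3·1/13 = 0.2308, and x_2* = 37.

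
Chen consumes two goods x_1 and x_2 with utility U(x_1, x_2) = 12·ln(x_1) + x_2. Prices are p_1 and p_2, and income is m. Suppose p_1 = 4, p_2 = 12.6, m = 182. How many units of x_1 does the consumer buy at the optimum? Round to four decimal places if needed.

x_1* = 37.8

So x_1*(p_1,p_2) = 12·p_2/p_1, independent of income; and x_2* = (m − 12·p_2)/p_2.
At the given prices: x_1* = 12·12.6/4 = 37.8.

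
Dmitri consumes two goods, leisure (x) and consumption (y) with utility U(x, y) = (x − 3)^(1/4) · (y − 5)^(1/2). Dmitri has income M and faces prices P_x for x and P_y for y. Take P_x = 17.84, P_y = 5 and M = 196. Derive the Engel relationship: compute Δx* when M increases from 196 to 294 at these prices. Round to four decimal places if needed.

Δx* = 1.8311

Discretionary income = 196 − 3·17.84 − 5·5 = 117.48; x* = 3 + 1/3·117.48/17.84 = 5.1951.
At M' = 294: x* = 7.0262. Change: 7.0262 − 5.1951 = 1.8311.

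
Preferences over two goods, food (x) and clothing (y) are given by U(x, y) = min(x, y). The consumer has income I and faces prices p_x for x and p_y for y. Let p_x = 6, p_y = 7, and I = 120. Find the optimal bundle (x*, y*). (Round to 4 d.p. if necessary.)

x* = 9.2308, y* = 9.2308

Leontief preferences: the optimum is at the kink where x/1 = y/1, i.e. y = x.
Budget: p_x·x + p_y·x = I, so (p_x + p_y)·x = I.
Demand: x*(p_x,p_y,I) = I/(p_x + p_y), y* = I/(p_x + p_y).
Here 6 + 7 = 13, giving x* = 9.2308 and y* = 9.2308.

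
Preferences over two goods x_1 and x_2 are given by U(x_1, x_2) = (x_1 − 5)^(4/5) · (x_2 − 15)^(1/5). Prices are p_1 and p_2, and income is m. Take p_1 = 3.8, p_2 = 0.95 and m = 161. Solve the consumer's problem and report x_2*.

x_2* = 41.8947

Let x_1' = x_1−5, x_2' = x_2−15. MRS = 4·x_2'/x_1' = p_1/p_2.
Substituting into the budget: x_1* = 5 + 0.8·(m − 5·p_1 − 15·p_2)/p_1, and x_2* = 15 + 0.2·(…)/p_2.
Discretionary income = 161 − 5·3.8 − 15·0.95 = 127.75; x_2* = 15 + 0.2·127.75/0.95 = 41.8947.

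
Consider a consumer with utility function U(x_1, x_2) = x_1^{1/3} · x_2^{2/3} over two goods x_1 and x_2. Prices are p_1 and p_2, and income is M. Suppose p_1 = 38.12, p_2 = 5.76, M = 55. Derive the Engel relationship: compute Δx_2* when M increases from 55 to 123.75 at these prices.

Tangency: MRS = (1/2)·x_2/x_1 = p_1/p_2.
So 1/3·p_2·x_2 = 2/3·p_1·x_1; combined with the budget, a share 1/3 of income goes to x_1.
Demand: x_1*(p_1,p_2,M) = 1/3·M/p_1 and x_2* = 2/3·M/p_2.
At p_1=38.12, p_2=5.76, M=55: x_2* = 2/3·55/5.76 = 6.3657.
At M' = 123.75: x_2* = 14.3229. Change: 14.3229 − 6.3657 = 7.9572.

Δx_2* = 7.9572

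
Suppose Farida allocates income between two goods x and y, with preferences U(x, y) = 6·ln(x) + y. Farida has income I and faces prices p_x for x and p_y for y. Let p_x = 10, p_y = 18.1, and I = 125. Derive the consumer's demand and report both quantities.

x* = 10.86, y* = 0.9061

Set MRS = p_x/p_y: (6/x)/1 = p_x/p_y.
So x*(p_x,p_y) = 6·p_y/p_x, independent of income; and y* = (I − 6·p_y)/p_y.
At the given prices: x* = 6·18.1/10 = 10.86, and y* = 0.9061.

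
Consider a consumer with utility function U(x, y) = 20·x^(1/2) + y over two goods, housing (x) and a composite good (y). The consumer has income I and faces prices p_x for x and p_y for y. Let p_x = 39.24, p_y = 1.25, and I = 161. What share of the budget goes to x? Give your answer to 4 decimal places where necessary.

Utility is quasi-linear in y; the FOC for x is 10/√x = p_x/p_y.
Solve: √x = 10·p_y/p_x, so x*(p_x,p_y) = (10·p_y/p_x)², and y* = (I − p_x·x*)/p_y.
Plugging in: x* = (10·1.25/39.24)² = 0.1015, y* = 125.6145.
Expenditure on x: 39.24·0.1015 = 3.9819; share = 0.0247.

share on x = 0.0247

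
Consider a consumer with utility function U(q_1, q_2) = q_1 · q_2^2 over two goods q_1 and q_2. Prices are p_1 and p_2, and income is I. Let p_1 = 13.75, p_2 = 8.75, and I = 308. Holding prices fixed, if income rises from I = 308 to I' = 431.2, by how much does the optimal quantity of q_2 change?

Tangency: MRS = (1/2)·q_2/q_1 = p_1/p_2.
Rearranging, p_2·q_2 = 2·p_1·q_1. Substituting into the budget gives p_1·q_1·(1 + 2) = I.
Demand: q_1*(p_1,p_2,I) = 1/3·I/p_1 and q_2* = 2/3·I/p_2.
At p_1=13.75, p_2=8.75, I=308: q_2* = 2/3·308/8.75 = 23.4667.
At I' = 431.2: q_2* = 32.8533. Change: 32.8533 − 23.4667 = 9.3867.

Δq_2* = 9.3867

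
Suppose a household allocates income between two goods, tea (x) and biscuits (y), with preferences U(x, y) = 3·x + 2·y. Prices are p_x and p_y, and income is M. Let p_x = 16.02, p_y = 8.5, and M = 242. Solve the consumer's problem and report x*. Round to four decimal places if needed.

Perfect substitutes: compare marginal utility per dollar. 3/p_x vs 2/p_y → 0.1873 vs 0.2353.
y gives more utility per dollar, so spend all income on y: y* = M/p_y, x* = 0.
Numerically: x* = 0, y* = 28.4706.

x* = 0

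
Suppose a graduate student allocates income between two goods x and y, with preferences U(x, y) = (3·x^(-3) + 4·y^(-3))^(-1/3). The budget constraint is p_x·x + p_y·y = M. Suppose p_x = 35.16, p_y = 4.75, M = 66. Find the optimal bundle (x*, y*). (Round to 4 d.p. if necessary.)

x* = 1.5145, y* = 2.6843

From the CES first-order condition, (3/4)·(y/x)^(4) = p_x/p_y.
Hence y/x = ((4/3)·p_x/p_y)^(1/(4)), i.e. raised to the 0.25 power.
With the ratio pinned down, the budget gives x* = M/(p_x + p_y·(y/x)) and y* = (y/x)·x*.
Numerically y/x = 1.772448, so x* = 66/(35.16 + 4.75·1.772448) = 1.5145 and y* = 1.772448·1.5145 = 2.6843.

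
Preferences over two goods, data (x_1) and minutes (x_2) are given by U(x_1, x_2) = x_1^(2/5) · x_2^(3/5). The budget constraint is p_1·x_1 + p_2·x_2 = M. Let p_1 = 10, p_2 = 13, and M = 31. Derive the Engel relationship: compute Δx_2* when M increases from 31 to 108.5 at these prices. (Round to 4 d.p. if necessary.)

At p_1=10, p_2=13, M=31: x_2* = 0.6·31/13 = 1.4308.
At M' = 108.5: x_2* = 5.0077. Change: 5.0077 − 1.4308 = 3.5769.

Δx_2* = 3.5769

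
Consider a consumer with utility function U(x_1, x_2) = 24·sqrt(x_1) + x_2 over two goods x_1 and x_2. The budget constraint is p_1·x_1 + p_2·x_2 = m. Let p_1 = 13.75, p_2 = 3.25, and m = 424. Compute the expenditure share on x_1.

Plugging in: x_1* = (12·3.25/13.75)² = 8.045, x_2* = 96.4252.
Expenditure on x_1: 13.75·8.045 = 110.6182; share = 0.2609.

share on x_1 = 0.2609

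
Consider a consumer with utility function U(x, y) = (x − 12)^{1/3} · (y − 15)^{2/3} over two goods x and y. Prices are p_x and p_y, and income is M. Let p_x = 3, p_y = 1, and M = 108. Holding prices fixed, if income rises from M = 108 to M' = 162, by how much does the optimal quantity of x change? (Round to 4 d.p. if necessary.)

Δx* = 6

This is Cobb-Douglas in (x−12, y−15): tangency gives 1/3·p_y·(y−15) = 2/3·p_x·(x−12).
After buying the subsistence bundle (12, 15), a share 1/3 of the remaining income goes to x: x* = 12 + 1/3·(M − 12p_x − 15p_y)/p_x.
Discretionary income = 108 − 12·3 − 15·1 = 57; x* = 12 + 1/3·57/3 = 18.3333.
At M' = 162: x* = 24.3333. Change: 24.3333 − 18.3333 = 6.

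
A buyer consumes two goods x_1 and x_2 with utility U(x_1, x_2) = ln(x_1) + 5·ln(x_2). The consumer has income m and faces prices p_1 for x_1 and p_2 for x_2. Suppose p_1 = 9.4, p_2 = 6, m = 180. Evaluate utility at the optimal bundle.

Tangency: MRS = (1/5)·x_2/x_1 = p_1/p_2.
Rearranging, p_2·x_2 = 5·p_1·x_1. Substituting into the budget gives p_1·x_1·(1 + 5) = m.
Demand: x_1*(p_1,p_2,m) = 1/6·m/p_1 and x_2* = 5/6·m/p_2.
At p_1=9.4, p_2=6, m=180: x_1* = 1/6·180/9.4 = 3.1915, x_2* = 25.
Utility at the optimum: U(3.1915, 25) = 17.2549.

V = 17.2549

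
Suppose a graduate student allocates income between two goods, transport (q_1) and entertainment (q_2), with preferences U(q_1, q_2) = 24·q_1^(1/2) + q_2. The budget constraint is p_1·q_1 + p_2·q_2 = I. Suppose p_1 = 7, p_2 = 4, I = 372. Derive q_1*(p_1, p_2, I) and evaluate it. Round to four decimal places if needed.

Utility is quasi-linear in q_2; the FOC for q_1 is 12/√q_1 = p_1/p_2.
Thus q_1* = (12·p_2/p_1)² — independent of I — with the rest of income spent on q_2.
Plugging in: q_1* = (12·4/7)² = 47.0204.

q_1* = 47.0204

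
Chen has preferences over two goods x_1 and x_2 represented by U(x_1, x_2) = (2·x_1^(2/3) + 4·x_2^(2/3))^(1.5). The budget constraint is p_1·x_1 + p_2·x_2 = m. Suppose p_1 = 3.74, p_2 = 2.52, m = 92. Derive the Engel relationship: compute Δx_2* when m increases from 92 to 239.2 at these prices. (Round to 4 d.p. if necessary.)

Δx_2* = 55.2758

From the CES first-order condition, (1/2)·(x_2/x_1)^(1/3) = p_1/p_2.
Hence x_2/x_1 = (2·p_1/p_2)^(1/(1/3)), i.e. raised to the 3 power.
With the ratio pinned down, the budget gives x_1* = m/(p_1 + p_2·(x_2/x_1)) and x_2* = (x_2/x_1)·x_1*.
Numerically x_2/x_1 = 26.151895, so x_1* = 92/(3.74 + 2.52·26.151895) = 1.321 and x_2* = 26.151895·1.321 = 34.5474.
At m' = 239.2: x_2* = 89.8231. Change: 89.8231 − 34.5474 = 55.2758.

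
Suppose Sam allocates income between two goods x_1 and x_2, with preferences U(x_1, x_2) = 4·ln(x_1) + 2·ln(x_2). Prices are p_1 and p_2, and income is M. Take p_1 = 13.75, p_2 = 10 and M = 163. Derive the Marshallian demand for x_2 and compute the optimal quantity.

MU_x_1/MU_x_2 = (4·x_2)/(2·x_1); tangency sets this equal to p_1/p_2.
Rearranging, p_2·x_2 = (1/2)·p_1·x_1. Substituting into the budget gives p_1·x_1·(1 + (1/2)) = M.
Demand: x_1*(p_1,p_2,M) = 2/3·M/p_1 and x_2* = 1/3·M/p_2.
At p_1=13.75, p_2=10, M=163: x_2* = 1/3·163/10 = 5.4333.

x_2* = 5.4333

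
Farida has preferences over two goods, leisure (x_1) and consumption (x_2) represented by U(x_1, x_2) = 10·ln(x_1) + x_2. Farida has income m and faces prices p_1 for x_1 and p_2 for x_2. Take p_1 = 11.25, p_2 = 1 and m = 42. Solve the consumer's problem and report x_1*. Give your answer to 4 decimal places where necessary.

So x_1*(p_1,p_2) = 10·p_2/p_1, independent of income; and x_2* = (m − 10·p_2)/p_2.
At the given prices: x_1* = 10·1/11.25 = 0.8889.

x_1* = 0.8889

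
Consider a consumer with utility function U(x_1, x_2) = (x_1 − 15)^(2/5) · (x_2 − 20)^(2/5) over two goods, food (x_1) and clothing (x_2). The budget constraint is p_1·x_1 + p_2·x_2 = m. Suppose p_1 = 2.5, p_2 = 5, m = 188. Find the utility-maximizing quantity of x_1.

x_1* = 25.1

This is Cobb-Douglas in (x_1−15, x_2−20): tangency gives 0.4·p_2·(x_2−20) = 0.4·p_1·(x_1−15).
Substituting into the budget: x_1* = 15 + 0.5·(m − 15·p_1 − 20·p_2)/p_1, and x_2* = 20 + 0.5·(…)/p_2.
Discretionary income = 188 − 15·2.5 − 20·5 = 50.5; x_1* = 15 + 0.5·50.5/2.5 = 25.1.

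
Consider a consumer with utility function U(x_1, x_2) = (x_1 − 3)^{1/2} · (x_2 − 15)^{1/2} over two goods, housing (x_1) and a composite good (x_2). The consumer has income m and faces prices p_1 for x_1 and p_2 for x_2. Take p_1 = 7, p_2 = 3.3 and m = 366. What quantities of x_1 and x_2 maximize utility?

Substituting into the budget: x_1* = 3 + 0.5·(m − 3·p_1 − 15·p_2)/p_1, and x_2* = 15 + 0.5·(…)/p_2.
Discretionary income = 366 − 3·7 − 15·3.3 = 295.5; x_1* = 3 + 0.5·295.5/7 = 24.1071; x_2* = 15 + 0.5·295.5/3.3 = 59.7727.

x_1* = 24.1071, x_2* = 59.7727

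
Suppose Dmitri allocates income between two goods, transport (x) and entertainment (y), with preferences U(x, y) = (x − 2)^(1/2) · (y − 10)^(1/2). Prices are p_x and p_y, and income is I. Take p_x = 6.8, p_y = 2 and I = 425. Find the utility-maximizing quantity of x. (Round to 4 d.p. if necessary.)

After buying the subsistence bundle (2, 10), a share 0.5 of the remaining income goes to x: x* = 2 + 0.5·(I − 2p_x − 10p_y)/p_x.
Discretionary income = 425 − 2·6.8 − 10·2 = 391.4; x* = 2 + 0.5·391.4/6.8 = 30.7794.

x* = 30.7794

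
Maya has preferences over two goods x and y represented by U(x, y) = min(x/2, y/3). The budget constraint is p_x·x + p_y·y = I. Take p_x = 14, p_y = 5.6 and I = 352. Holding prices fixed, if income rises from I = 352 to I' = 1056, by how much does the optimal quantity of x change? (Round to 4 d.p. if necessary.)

Δx* = 31.4286

Leontief preferences: the optimum is at the kink where x/2 = y/3, i.e. y = (3/2)·x.
Budget: p_x·x + p_y·(3/2)·x = I, so (2·p_x + 3·p_y)·x = 2·I.
Demand: x*(p_x,p_y,I) = 2·I/(2·p_x + 3·p_y), y* = 3·I/(2·p_x + 3·p_y).
Here 2·14 + 3·5.6 = 44.8, giving x* = 15.7143.
At I' = 1056: x* = 47.1429. Change: 47.1429 − 15.7143 = 31.4286.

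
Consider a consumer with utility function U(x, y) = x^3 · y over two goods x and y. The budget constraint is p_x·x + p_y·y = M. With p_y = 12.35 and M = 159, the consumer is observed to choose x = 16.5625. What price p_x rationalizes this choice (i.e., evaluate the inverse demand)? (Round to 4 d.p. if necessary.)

MU_x/MU_y = (3·y)/(x); tangency sets this equal to p_x/p_y.
Rearranging, p_y·y = (1/3)·p_x·x. Substituting into the budget gives p_x·x·(1 + (1/3)) = M.
Demand: x*(p_x,p_y,M) = 0.75·M/p_x and y* = 0.25·M/p_y.
Set x* = 16.5625 in the demand function and solve for p_x: p_x = 7.2.

p_x = 7.2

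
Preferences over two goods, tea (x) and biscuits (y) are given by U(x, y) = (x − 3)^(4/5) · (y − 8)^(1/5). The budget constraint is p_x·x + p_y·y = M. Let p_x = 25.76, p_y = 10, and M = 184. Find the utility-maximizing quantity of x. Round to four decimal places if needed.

x* = 3.8298

Let x' = x−3, y' = y−8. MRS = 4·y'/x' = p_x/p_y.
After buying the subsistence bundle (3, 8), a share 0.8 of the remaining income goes to x: x* = 3 + 0.8·(M − 3p_x − 8p_y)/p_x.
Discretionary income = 184 − 3·25.76 − 8·10 = 26.72; x* = 3 + 0.8·26.72/25.76 = 3.8298.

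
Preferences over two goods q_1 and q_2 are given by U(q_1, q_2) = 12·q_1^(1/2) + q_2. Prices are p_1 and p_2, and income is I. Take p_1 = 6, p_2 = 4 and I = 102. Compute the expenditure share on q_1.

Plugging in: q_1* = (6·4/6)² = 16, q_2* = 1.5.
Expenditure on q_1: 6·16 = 96; share = 0.9412.

share on q_1 = 0.9412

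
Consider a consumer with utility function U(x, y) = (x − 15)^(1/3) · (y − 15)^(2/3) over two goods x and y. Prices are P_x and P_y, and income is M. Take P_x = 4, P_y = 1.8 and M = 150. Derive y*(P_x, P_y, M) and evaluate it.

MRS = (1/2)·(y−15)/(x−15). Tangency with P_x/P_y gives y−15 = 2·(P_x/P_y)·(x−15).
Substituting into the budget: x* = 15 + 1/3·(M − 15·P_x − 15·P_y)/P_x, and y* = 15 + 2/3·(…)/P_y.
Discretionary income = 150 − 15·4 − 15·1.8 = 63; y* = 15 + 2/3·63/1.8 = 38.3333.

y* = 38.3333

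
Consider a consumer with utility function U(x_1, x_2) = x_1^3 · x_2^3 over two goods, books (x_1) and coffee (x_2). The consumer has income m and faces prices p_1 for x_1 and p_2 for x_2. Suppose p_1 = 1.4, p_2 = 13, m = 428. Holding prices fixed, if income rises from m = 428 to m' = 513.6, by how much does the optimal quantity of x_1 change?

Δx_1* = 30.5714

Tangency: MRS = x_2/x_1 = p_1/p_2.
So 3·p_2·x_2 = 3·p_1·x_1; combined with the budget, a share 0.5 of income goes to x_1.
Demand: x_1*(p_1,p_2,m) = 0.5·m/p_1 and x_2* = 0.5·m/p_2.
At p_1=1.4, p_2=13, m=428: x_1* = 0.5·428/1.4 = 152.8571.
At m' = 513.6: x_1* = 183.4286. Change: 183.4286 − 152.8571 = 30.5714.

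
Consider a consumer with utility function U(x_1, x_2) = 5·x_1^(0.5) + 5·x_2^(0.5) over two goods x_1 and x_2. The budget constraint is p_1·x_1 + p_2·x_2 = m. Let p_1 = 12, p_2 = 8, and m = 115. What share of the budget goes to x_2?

share on x_2 = 0.6

MU_x_1 ∝ 5·x_1^(-0.5), MU_x_2 ∝ 5·x_2^(-0.5), so MRS = (x_2/x_1)^(0.5) = p_1/p_2.
Solve for the ratio: x_2/x_1 = [p_1/p_2]^(2).
Substitute x_2 = (x_2/x_1)·x_1 into the budget: x_1* = m/(p_1 + p_2·(x_2/x_1)).
Numerically x_2/x_1 = 2.25, so x_1* = 115/(12 + 8·2.25) = 3.8333 and x_2* = 2.25·3.8333 = 8.625.
Expenditure on x_2: 8·8.625 = 69; share = 0.6.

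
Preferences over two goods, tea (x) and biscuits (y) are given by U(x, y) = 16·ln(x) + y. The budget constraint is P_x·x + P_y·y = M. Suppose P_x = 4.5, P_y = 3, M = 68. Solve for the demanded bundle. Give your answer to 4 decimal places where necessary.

x* = 10.6667, y* = 6.6667

MU_x = 16/x, MU_y = 1. Tangency: 16/x = P_x/P_y.
So x*(P_x,P_y) = 16·P_y/P_x, independent of income; and y* = (M − 16·P_y)/P_y.
At the given prices: x* = 16·3/4.5 = 10.6667, and y* = 6.6667.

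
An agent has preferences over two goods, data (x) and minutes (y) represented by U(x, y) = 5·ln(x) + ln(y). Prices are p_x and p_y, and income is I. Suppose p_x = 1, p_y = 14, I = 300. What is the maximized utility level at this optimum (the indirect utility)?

V = 28.8803

Tangency: MRS = 5·y/x = p_x/p_y.
Rearranging, p_y·y = (1/5)·p_x·x. Substituting into the budget gives p_x·x·(1 + (1/5)) = I.
Demand: x*(p_x,p_y,I) = 5/6·I/p_x and y* = 1/6·I/p_y.
At p_x=1, p_y=14, I=300: x* = 5/6·300/1 = 250, y* = 3.5714.
Utility at the optimum: U(250, 3.5714) = 28.8803.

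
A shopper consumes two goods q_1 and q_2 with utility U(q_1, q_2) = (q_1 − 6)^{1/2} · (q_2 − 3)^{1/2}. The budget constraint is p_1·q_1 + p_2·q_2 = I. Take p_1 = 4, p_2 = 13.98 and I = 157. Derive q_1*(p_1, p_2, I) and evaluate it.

Discretionary income = 157 − 6·4 − 3·13.98 = 91.06; q_1* = 6 + 0.5·91.06/4 = 17.3825.

q_1* = 17.3825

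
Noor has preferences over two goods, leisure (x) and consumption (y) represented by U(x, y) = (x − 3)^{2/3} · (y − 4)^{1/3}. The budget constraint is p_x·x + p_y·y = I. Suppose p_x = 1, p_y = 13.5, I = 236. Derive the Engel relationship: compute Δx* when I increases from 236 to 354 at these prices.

Δx* = 78.6667

After buying the subsistence bundle (3, 4), a share 2/3 of the remaining income goes to x: x* = 3 + 2/3·(I − 3p_x − 4p_y)/p_x.
Discretionary income = 236 − 3·1 − 4·13.5 = 179; x* = 3 + 2/3·179/1 = 122.3333.
At I' = 354: x* = 201. Change: 201 − 122.3333 = 78.6667.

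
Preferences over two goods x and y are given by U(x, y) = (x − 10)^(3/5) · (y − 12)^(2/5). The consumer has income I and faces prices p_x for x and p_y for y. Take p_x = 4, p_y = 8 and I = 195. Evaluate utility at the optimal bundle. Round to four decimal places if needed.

MRS = (3/2)·(y−12)/(x−10). Tangency with p_x/p_y gives y−12 = (2/3)·(p_x/p_y)·(x−10).
After buying the subsistence bundle (10, 12), a share 0.6 of the remaining income goes to x: x* = 10 + 0.6·(I − 10p_x − 12p_y)/p_x.
Discretionary income = 195 − 10·4 − 12·8 = 59; x* = 10 + 0.6·59/4 = 18.85; y* = 12 + 0.4·59/8 = 14.95.
Utility at the optimum: U(18.85, 14.95) = 5.7029.

V = 5.7029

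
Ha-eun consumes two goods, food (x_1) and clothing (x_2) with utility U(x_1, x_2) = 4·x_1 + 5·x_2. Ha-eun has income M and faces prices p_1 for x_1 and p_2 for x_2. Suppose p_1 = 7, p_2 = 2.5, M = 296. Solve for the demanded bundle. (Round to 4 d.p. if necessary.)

x_1* = 0, x_2* = 118.4

Linear utility — the consumer picks whichever good has higher MU/price: 4/7 = 0.5714 vs 5/2.5 = 2.
x_2 gives more utility per dollar, so spend all income on x_2: x_2* = M/p_2, x_1* = 0.
Numerically: x_1* = 0, x_2* = 118.4.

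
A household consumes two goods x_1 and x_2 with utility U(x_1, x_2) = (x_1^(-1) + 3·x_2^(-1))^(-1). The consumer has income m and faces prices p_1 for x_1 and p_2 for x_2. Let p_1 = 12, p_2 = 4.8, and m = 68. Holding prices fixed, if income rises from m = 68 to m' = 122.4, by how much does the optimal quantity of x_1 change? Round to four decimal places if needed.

With the ratio pinned down, the budget gives x_1* = m/(p_1 + p_2·(x_2/x_1)) and x_2* = (x_2/x_1)·x_1*.
Numerically x_2/x_1 = 2.738613, so x_1* = 68/(12 + 4.8·2.738613) = 2.7043.
At m' = 122.4: x_1* = 4.8677. Change: 4.8677 − 2.7043 = 2.1634.

Δx_1* = 2.1634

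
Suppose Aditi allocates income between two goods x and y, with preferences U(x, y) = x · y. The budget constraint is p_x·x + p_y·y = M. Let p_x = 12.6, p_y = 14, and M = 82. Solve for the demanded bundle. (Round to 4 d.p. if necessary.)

x* = 3.254, y* = 2.9286

MU_x/MU_y = (y)/(x); tangency sets this equal to p_x/p_y.
Rearranging, p_y·y = p_x·x. Substituting into the budget gives p_x·x·(1 + 1) = M.
Demand: x*(p_x,p_y,M) = 0.5·M/p_x and y* = 0.5·M/p_y.
At p_x=12.6, p_y=14, M=82: x* = 0.5·82/12.6 = 3.254, y* = 2.9286.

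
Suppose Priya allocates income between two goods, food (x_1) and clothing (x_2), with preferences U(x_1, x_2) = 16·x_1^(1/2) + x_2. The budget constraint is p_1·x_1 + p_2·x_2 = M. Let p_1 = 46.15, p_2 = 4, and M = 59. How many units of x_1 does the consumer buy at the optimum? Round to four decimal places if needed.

Utility is quasi-linear in x_2; the FOC for x_1 is 8/√x_1 = p_1/p_2.
Thus x_1* = (8·p_2/p_1)² — independent of M — with the rest of income spent on x_2.
Plugging in: x_1* = (8·4/46.15)² = 0.4808.

x_1* = 0.4808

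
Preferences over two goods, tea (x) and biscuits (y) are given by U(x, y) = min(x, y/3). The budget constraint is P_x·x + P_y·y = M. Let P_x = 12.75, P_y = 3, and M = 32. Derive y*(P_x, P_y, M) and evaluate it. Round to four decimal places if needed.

With perfect complements, no substitution: consume in ratio x:y = 1:3.
Budget: P_x·x + P_y·3·x = M, so (P_x + 3·P_y)·x = M.
Demand: x*(P_x,P_y,M) = M/(P_x + 3·P_y), y* = 3·M/(P_x + 3·P_y).
Here 12.75 + 3·3 = 21.75, giving y* = 4.4138.

y* = 4.4138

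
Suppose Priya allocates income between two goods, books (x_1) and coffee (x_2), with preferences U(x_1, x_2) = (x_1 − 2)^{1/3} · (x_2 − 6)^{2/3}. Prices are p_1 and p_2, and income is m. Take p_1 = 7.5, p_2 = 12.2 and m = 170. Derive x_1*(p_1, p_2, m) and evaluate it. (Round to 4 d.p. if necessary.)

x_1* = 5.6356

Let x_1' = x_1−2, x_2' = x_2−6. MRS = (1/2)·x_2'/x_1' = p_1/p_2.
Substituting into the budget: x_1* = 2 + 1/3·(m − 2·p_1 − 6·p_2)/p_1, and x_2* = 6 + 2/3·(…)/p_2.
Discretionary income = 170 − 2·7.5 − 6·12.2 = 81.8; x_1* = 2 + 1/3·81.8/7.5 = 5.6356.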